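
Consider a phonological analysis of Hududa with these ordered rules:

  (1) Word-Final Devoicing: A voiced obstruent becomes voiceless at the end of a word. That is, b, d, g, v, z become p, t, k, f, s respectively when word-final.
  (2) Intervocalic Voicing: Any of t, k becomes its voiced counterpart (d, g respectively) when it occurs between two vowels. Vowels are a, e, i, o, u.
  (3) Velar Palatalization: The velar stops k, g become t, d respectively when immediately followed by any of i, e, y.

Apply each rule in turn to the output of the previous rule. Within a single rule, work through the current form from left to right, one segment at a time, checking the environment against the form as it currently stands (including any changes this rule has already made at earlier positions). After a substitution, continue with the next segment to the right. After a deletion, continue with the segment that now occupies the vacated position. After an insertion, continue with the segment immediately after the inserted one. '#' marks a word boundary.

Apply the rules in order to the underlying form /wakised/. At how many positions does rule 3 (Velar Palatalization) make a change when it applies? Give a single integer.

(1) Word-Final Devoicing: [wakised] → [wakiset]
(2) Intervocalic Voicing: [wakiset] → [wagiset]
(3) Velar Palatalization: [wagiset] → [wadiset]
Rule 3 changed 1 position(s).

1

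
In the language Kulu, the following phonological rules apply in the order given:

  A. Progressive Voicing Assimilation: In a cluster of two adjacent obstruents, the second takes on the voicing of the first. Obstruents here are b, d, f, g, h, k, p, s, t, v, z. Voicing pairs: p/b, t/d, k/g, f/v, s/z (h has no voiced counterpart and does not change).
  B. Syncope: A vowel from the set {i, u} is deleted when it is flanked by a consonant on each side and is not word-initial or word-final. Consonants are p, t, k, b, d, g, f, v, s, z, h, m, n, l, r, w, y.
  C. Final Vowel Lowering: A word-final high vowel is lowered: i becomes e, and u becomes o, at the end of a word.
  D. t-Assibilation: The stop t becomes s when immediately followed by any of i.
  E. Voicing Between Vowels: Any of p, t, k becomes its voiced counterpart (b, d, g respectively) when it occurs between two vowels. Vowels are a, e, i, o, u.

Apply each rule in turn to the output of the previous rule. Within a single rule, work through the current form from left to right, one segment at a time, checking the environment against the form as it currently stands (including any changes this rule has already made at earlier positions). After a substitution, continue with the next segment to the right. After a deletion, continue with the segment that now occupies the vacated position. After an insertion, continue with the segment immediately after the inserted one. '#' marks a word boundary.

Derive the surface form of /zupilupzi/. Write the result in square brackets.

[zplpse]

A Progressive Voicing Assimilation: [zupilupzi] → [zupilupsi]
B Syncope: [zupilupsi] → [zplpsi]
C Final Vowel Lowering: [zplpsi] → [zplpse]
D t-Assibilation: no change — [zplpse]
E Voicing Between Vowels: no change — [zplpse]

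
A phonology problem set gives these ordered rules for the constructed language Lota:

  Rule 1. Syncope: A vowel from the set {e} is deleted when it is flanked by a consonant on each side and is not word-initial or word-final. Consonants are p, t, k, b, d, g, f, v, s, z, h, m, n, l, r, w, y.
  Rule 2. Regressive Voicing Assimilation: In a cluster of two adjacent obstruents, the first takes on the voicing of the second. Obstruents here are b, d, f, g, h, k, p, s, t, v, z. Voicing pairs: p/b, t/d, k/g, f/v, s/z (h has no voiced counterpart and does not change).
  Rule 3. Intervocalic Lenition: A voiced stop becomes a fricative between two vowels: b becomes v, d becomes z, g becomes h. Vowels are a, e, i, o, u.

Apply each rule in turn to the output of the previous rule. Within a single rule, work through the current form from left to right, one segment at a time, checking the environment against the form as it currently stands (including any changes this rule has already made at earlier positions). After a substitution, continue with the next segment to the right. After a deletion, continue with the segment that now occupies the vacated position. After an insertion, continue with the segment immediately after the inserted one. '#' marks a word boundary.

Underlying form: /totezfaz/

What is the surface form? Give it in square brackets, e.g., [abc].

[todsfaz]

Rule 1 Syncope: [totezfaz] → [totzfaz]
Rule 2 Regressive Voicing Assimilation: [totzfaz] → [todsfaz]
Rule 3 Intervocalic Lenition: no change — [todsfaz]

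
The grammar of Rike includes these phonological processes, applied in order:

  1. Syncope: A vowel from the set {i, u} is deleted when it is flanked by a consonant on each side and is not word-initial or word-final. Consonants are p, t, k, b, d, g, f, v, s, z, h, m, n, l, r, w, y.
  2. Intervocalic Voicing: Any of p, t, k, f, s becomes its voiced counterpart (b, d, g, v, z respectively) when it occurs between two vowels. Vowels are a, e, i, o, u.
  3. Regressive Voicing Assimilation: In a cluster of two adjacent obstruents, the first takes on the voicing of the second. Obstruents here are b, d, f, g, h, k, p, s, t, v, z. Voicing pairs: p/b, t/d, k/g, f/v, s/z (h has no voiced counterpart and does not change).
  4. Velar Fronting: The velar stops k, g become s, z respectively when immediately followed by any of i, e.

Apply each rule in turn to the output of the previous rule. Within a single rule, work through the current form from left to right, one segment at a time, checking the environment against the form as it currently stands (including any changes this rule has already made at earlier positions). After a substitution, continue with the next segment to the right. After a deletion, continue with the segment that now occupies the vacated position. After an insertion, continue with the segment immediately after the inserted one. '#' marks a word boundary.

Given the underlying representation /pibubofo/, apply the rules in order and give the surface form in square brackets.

1 Syncope: [pibubofo] → [pbbofo]
2 Intervocalic Voicing: [pbbofo] → [pbbovo]
3 Regressive Voicing Assimilation: [pbbovo] → [bbbovo]
4 Velar Fronting: no change — [bbbovo]

[bbbovo]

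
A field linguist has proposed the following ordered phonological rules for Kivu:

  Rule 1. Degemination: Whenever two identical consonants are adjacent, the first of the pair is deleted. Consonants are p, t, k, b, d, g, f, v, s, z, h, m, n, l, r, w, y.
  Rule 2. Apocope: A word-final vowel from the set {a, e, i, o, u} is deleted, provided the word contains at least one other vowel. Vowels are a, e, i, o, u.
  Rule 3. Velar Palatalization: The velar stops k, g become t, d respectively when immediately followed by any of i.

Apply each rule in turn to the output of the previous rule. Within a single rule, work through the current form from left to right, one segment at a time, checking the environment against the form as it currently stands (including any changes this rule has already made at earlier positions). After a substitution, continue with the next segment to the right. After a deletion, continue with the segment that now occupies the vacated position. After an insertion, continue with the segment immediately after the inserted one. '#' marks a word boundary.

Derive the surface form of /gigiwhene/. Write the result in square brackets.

Rule 1 Degemination: no change — [gigiwhene]
Rule 2 Apocope: [gigiwhene] → [gigiwhen]
Rule 3 Velar Palatalization: [gigiwhen] → [didiwhen]

[didiwhen]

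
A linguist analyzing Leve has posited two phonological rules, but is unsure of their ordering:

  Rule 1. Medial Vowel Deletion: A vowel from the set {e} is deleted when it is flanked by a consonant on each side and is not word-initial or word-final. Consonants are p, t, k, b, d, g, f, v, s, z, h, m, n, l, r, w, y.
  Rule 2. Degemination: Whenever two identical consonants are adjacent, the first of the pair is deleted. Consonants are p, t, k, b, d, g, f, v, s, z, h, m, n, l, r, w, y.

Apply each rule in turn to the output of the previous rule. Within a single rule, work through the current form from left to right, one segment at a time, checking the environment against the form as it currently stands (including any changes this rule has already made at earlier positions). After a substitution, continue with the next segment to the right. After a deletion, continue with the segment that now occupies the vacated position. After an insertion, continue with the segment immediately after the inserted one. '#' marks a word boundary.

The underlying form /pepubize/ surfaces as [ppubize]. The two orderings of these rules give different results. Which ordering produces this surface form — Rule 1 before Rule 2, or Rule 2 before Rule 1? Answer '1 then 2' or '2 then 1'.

Order 1 then 2:
  1 Medial Vowel Deletion: [pepubize] → [ppubize]
  2 Degemination: [ppubize] → [pubize]
  result: [pubize]
Order 2 then 1:
  2 Degemination: no change — [pepubize]
  1 Medial Vowel Deletion: [pepubize] → [ppubize]
  result: [ppubize]

2 then 1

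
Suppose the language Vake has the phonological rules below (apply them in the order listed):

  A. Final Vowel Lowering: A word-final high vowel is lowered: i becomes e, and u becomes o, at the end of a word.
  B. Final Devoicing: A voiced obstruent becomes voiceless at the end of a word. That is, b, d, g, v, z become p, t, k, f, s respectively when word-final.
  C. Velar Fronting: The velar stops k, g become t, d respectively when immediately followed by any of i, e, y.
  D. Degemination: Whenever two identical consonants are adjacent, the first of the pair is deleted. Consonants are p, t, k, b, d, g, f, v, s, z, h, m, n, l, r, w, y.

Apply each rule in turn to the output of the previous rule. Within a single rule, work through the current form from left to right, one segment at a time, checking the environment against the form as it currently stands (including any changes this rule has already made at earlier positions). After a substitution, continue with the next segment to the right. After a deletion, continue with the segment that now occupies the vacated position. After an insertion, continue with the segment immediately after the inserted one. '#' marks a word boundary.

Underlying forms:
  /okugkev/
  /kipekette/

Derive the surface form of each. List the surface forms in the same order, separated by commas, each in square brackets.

/okugkev/:
  A Final Vowel Lowering: no change — [okugkev]
  B Final Devoicing: [okugkev] → [okugkef]
  C Velar Fronting: [okugkef] → [okugtef]
  D Degemination: no change — [okugtef]
/kipekette/:
  A Final Vowel Lowering: no change — [kipekette]
  B Final Devoicing: no change — [kipekette]
  C Velar Fronting: [kipekette] → [tipetette]
  D Degemination: [tipetette] → [tipetete]

[okugtef], [tipetete]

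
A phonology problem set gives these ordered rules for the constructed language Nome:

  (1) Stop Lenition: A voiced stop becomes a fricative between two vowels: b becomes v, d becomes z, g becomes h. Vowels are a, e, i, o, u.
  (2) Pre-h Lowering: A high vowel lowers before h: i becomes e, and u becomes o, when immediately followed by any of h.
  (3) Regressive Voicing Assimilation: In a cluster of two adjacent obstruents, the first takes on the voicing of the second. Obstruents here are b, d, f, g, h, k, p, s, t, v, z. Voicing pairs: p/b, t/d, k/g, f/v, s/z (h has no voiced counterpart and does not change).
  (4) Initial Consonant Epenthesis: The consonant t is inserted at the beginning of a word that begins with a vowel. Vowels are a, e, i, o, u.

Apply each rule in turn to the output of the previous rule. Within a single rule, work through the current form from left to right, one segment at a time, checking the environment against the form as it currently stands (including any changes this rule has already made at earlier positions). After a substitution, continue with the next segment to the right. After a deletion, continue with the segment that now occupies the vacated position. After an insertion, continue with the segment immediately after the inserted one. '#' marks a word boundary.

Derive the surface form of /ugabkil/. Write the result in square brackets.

[tohapkil]

(1) Stop Lenition: [ugabkil] → [uhabkil]
(2) Pre-h Lowering: [uhabkil] → [ohabkil]
(3) Regressive Voicing Assimilation: [ohabkil] → [ohapkil]
(4) Initial Consonant Epenthesis: [ohapkil] → [tohapkil]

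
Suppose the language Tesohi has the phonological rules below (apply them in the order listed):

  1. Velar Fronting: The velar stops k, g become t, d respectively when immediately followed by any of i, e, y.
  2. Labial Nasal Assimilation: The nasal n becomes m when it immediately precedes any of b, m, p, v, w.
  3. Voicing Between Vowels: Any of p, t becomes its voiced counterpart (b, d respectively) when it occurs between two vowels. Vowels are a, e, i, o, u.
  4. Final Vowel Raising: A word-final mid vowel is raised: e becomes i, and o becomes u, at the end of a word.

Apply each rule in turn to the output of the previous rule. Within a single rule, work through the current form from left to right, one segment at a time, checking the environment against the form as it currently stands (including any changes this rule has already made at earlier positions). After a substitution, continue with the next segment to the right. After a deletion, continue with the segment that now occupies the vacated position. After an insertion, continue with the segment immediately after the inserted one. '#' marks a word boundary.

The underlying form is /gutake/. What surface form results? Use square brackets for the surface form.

1 Velar Fronting: [gutake] → [gutate]
2 Labial Nasal Assimilation: no change — [gutate]
3 Voicing Between Vowels: [gutate] → [gudade]
4 Final Vowel Raising: [gudade] → [gudadi]

[gudadi]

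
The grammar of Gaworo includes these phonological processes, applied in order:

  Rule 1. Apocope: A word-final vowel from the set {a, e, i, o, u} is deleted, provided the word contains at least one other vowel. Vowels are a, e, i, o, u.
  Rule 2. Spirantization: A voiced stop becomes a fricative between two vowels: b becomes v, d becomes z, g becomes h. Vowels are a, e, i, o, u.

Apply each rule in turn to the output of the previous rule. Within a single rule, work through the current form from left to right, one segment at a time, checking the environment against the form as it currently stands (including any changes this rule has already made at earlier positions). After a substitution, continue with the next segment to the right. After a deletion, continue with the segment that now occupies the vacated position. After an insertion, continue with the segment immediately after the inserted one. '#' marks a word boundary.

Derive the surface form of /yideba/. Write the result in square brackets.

Rule 1 Apocope: [yideba] → [yideb]
Rule 2 Spirantization: [yideb] → [yizeb]

[yizeb]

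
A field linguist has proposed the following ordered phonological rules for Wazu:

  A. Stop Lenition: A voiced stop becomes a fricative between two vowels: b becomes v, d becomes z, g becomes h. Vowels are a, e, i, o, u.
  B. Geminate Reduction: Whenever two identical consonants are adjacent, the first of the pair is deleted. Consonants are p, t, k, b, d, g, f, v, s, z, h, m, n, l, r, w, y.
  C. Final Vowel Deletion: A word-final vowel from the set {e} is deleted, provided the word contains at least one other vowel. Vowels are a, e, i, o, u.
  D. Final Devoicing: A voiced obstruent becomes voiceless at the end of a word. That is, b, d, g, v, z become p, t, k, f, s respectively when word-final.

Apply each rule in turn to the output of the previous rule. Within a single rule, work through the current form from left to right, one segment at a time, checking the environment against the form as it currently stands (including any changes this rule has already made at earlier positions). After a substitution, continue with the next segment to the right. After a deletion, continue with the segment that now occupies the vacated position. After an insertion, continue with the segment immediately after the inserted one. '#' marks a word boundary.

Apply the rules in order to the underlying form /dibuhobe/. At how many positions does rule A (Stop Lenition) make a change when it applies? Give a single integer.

2

A Stop Lenition: [dibuhobe] → [divuhove]
B Geminate Reduction: no change — [divuhove]
C Final Vowel Deletion: [divuhove] → [divuhov]
D Final Devoicing: [divuhov] → [divuhof]
Rule A changed 2 position(s).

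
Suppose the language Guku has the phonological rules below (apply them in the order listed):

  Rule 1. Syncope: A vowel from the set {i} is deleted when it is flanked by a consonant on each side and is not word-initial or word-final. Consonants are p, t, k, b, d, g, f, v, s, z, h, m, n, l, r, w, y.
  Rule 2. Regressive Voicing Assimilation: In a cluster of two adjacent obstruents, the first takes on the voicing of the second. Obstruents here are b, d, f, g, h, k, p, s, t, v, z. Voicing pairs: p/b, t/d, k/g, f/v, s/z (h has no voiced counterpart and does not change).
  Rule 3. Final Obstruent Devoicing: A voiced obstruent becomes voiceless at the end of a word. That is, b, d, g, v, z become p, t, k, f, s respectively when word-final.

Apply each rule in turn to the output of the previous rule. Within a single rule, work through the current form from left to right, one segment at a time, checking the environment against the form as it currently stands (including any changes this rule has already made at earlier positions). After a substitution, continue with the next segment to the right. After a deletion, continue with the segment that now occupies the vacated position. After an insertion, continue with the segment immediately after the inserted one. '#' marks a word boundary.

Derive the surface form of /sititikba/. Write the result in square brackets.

[sttgba]

Rule 1 Syncope: [sititikba] → [sttkba]
Rule 2 Regressive Voicing Assimilation: [sttkba] → [sttgba]
Rule 3 Final Obstruent Devoicing: no change — [sttgba]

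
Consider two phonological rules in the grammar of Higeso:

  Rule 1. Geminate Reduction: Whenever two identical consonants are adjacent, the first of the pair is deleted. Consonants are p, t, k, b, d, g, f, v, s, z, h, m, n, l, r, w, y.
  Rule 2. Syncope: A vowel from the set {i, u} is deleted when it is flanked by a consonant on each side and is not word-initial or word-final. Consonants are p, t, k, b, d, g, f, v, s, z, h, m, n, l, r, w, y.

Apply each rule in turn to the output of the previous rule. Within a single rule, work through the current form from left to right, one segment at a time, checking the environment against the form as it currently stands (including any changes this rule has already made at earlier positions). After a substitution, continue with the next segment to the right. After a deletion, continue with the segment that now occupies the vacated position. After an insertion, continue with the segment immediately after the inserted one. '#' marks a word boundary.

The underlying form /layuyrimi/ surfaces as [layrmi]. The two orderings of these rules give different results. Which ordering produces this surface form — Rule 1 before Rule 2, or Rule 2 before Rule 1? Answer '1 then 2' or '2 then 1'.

2 then 1

Order 1 then 2:
  1 Geminate Reduction: no change — [layuyrimi]
  2 Syncope: [layuyrimi] → [layyrmi]
  result: [layyrmi]
Order 2 then 1:
  2 Syncope: [layuyrimi] → [layyrmi]
  1 Geminate Reduction: [layyrmi] → [layrmi]
  result: [layrmi]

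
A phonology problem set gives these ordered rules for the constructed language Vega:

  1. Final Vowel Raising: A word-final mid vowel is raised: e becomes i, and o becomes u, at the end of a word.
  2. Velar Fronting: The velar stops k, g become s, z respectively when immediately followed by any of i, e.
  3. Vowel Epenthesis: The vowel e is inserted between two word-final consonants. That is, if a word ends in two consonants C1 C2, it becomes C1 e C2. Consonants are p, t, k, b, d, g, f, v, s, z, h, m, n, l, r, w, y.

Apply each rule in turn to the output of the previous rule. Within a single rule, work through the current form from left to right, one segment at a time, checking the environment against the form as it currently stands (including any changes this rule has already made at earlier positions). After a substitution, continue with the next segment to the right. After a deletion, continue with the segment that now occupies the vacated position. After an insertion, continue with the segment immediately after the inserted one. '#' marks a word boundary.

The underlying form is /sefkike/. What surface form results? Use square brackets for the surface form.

1 Final Vowel Raising: [sefkike] → [sefkiki]
2 Velar Fronting: [sefkiki] → [sefsisi]
3 Vowel Epenthesis: no change — [sefsisi]

[sefsisi]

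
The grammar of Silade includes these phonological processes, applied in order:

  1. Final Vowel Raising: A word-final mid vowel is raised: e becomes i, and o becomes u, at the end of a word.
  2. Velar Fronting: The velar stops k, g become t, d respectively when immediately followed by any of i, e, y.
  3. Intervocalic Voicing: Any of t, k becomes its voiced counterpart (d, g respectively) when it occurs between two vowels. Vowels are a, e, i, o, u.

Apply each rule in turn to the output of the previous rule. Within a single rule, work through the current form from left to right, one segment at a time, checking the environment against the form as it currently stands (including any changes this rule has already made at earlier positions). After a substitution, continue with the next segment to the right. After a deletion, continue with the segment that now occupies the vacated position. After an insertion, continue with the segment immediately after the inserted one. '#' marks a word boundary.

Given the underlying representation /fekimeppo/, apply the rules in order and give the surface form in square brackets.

[fedimeppu]

1 Final Vowel Raising: [fekimeppo] → [fekimeppu]
2 Velar Fronting: [fekimeppu] → [fetimeppu]
3 Intervocalic Voicing: [fetimeppu] → [fedimeppu]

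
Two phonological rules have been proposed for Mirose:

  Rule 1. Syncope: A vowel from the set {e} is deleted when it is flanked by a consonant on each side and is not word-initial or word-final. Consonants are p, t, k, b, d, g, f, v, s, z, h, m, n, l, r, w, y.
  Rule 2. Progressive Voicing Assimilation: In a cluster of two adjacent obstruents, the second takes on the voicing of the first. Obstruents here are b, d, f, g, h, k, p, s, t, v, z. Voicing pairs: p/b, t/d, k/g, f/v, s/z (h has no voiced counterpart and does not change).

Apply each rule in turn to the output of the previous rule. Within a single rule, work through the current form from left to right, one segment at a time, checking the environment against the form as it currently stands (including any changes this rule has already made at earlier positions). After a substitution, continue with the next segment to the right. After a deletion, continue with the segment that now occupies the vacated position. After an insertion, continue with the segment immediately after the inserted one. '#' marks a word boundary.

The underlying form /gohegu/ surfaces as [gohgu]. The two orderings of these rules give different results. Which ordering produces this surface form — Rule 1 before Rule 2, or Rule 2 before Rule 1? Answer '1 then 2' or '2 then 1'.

Order 1 then 2:
  1 Syncope: [gohegu] → [gohgu]
  2 Progressive Voicing Assimilation: [gohgu] → [gohku]
  result: [gohku]
Order 2 then 1:
  2 Progressive Voicing Assimilation: no change — [gohegu]
  1 Syncope: [gohegu] → [gohgu]
  result: [gohgu]

2 then 1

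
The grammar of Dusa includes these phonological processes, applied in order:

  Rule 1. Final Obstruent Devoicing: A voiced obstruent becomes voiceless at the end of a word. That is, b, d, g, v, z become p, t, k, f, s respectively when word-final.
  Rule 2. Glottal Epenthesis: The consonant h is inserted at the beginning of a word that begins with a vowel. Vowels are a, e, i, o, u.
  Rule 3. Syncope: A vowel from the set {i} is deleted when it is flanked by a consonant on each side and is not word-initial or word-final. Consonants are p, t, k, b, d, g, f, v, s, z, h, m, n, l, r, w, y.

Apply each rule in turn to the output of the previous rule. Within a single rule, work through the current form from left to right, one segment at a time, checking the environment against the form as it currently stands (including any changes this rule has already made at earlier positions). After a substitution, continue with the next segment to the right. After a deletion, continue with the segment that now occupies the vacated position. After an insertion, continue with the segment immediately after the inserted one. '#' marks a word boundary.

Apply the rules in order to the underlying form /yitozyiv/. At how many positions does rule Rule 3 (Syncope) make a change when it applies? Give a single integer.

Rule 1 Final Obstruent Devoicing: [yitozyiv] → [yitozyif]
Rule 2 Glottal Epenthesis: no change — [yitozyif]
Rule 3 Syncope: [yitozyif] → [ytozyf]
Rule Rule 3 changed 2 position(s).

2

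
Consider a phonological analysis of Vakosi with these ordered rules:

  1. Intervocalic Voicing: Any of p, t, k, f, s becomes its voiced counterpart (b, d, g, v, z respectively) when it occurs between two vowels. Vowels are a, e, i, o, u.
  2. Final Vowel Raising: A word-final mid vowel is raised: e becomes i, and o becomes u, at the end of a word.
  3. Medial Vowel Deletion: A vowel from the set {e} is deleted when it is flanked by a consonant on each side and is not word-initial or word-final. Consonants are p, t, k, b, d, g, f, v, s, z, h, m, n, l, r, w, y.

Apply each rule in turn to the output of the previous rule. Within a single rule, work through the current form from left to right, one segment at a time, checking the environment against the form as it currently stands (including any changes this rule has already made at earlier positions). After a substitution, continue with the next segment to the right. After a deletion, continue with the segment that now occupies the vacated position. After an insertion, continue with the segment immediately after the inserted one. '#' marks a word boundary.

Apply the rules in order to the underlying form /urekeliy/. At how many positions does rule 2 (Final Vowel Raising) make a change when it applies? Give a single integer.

0

1 Intervocalic Voicing: [urekeliy] → [uregeliy]
2 Final Vowel Raising: no change — [uregeliy]
3 Medial Vowel Deletion: [uregeliy] → [urgliy]
Rule 2 changed 0 position(s).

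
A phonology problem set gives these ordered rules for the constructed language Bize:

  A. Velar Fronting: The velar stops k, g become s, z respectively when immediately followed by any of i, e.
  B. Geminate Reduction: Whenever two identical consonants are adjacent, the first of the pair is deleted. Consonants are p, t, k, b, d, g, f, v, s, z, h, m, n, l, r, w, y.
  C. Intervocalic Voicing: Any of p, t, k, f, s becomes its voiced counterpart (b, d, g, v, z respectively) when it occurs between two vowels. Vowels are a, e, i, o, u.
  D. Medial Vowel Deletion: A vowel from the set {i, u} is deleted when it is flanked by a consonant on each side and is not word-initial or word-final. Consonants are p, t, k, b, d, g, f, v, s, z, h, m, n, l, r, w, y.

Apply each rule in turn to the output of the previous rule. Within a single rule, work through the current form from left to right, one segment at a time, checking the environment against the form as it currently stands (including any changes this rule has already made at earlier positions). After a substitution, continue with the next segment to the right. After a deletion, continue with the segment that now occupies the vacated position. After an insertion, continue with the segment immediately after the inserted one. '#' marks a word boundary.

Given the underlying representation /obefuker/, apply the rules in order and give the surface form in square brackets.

[obevzer]

A Velar Fronting: [obefuker] → [obefuser]
B Geminate Reduction: no change — [obefuser]
C Intervocalic Voicing: [obefuser] → [obevuzer]
D Medial Vowel Deletion: [obevuzer] → [obevzer]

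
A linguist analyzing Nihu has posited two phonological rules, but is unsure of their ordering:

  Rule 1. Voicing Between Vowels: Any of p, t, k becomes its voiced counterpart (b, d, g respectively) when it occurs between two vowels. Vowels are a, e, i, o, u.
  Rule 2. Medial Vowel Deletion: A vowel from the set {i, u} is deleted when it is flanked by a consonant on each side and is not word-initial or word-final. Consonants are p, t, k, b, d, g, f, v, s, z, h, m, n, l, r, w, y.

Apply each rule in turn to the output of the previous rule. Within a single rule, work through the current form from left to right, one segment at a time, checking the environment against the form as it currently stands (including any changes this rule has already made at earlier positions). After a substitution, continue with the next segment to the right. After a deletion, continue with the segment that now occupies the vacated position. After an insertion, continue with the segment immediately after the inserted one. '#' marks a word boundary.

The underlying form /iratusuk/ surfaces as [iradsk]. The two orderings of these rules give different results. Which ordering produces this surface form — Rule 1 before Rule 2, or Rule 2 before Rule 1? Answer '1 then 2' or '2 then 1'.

Order 1 then 2:
  1 Voicing Between Vowels: [iratusuk] → [iradusuk]
  2 Medial Vowel Deletion: [iradusuk] → [iradsk]
  result: [iradsk]
Order 2 then 1:
  2 Medial Vowel Deletion: [iratusuk] → [iratsk]
  1 Voicing Between Vowels: no change — [iratsk]
  result: [iratsk]

1 then 2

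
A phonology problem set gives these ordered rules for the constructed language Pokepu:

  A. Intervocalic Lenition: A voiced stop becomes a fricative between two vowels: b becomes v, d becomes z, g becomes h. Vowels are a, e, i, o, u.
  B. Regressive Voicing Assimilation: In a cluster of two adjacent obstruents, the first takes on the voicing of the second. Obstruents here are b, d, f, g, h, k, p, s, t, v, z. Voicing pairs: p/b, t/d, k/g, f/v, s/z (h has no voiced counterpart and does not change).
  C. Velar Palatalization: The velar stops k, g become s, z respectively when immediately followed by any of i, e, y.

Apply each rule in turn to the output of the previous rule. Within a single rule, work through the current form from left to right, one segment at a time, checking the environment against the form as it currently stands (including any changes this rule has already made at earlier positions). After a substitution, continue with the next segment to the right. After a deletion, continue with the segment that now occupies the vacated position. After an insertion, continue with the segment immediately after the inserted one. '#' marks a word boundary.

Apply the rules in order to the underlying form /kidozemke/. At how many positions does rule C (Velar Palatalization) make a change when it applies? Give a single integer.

2

A Intervocalic Lenition: [kidozemke] → [kizozemke]
B Regressive Voicing Assimilation: no change — [kizozemke]
C Velar Palatalization: [kizozemke] → [sizozemse]
Rule C changed 2 position(s).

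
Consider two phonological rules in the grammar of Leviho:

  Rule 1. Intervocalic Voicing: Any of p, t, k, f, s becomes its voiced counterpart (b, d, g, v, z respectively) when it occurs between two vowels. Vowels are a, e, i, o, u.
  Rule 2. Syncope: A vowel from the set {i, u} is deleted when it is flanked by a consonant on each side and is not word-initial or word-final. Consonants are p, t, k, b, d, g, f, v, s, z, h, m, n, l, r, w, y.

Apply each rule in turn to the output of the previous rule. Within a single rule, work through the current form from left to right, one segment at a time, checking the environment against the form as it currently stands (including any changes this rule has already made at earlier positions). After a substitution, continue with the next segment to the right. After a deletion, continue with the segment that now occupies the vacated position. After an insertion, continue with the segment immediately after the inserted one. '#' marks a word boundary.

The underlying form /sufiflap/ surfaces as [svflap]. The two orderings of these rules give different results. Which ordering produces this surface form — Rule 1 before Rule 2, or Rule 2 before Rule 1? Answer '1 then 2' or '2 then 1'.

Order 1 then 2:
  1 Intervocalic Voicing: [sufiflap] → [suviflap]
  2 Syncope: [suviflap] → [svflap]
  result: [svflap]
Order 2 then 1:
  2 Syncope: [sufiflap] → [sfflap]
  1 Intervocalic Voicing: no change — [sfflap]
  result: [sfflap]

1 then 2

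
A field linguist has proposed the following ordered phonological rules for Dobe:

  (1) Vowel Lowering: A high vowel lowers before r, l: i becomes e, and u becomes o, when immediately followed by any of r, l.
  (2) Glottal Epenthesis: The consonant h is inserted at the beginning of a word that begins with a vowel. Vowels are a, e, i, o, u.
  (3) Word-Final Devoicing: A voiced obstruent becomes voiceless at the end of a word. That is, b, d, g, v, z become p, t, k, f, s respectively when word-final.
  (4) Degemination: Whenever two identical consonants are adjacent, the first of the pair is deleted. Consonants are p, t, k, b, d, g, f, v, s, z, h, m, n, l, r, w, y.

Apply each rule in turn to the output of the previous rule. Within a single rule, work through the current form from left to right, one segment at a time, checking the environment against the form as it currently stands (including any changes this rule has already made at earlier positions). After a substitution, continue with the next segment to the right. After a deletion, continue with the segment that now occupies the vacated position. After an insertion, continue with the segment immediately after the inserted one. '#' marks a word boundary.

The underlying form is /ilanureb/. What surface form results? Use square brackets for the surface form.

[helanorep]

(1) Vowel Lowering: [ilanureb] → [elanoreb]
(2) Glottal Epenthesis: [elanoreb] → [helanoreb]
(3) Word-Final Devoicing: [helanoreb] → [helanorep]
(4) Degemination: no change — [helanorep]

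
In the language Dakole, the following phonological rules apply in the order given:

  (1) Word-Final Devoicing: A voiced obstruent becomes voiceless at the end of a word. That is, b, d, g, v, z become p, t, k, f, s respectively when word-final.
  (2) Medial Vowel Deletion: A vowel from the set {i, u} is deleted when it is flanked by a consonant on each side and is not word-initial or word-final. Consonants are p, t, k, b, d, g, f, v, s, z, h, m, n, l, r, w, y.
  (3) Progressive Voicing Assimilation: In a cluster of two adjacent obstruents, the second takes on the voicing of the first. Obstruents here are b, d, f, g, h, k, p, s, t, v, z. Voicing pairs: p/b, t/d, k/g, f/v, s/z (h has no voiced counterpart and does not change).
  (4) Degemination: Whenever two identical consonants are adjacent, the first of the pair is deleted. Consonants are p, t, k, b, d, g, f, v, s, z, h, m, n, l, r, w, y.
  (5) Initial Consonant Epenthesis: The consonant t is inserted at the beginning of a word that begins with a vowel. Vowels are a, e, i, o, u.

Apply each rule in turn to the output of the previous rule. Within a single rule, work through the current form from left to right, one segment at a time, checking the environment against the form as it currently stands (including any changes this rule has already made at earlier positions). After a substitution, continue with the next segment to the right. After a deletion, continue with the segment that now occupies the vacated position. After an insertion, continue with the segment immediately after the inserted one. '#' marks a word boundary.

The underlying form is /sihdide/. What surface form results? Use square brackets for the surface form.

[shte]

(1) Word-Final Devoicing: no change — [sihdide]
(2) Medial Vowel Deletion: [sihdide] → [shdde]
(3) Progressive Voicing Assimilation: [shdde] → [shtte]
(4) Degemination: [shtte] → [shte]
(5) Initial Consonant Epenthesis: no change — [shte]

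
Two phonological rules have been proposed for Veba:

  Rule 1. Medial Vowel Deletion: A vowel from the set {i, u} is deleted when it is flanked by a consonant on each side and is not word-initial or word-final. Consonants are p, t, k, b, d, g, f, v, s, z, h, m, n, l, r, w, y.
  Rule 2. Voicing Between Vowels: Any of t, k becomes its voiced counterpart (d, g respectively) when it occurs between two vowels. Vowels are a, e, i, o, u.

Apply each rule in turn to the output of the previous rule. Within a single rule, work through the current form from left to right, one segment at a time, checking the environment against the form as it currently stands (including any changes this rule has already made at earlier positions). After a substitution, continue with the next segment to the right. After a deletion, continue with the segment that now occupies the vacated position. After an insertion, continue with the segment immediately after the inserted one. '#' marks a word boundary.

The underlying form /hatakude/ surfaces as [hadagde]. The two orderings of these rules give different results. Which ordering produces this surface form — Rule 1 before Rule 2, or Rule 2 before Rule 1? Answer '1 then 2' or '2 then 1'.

2 then 1

Order 1 then 2:
  1 Medial Vowel Deletion: [hatakude] → [hatakde]
  2 Voicing Between Vowels: [hatakde] → [hadakde]
  result: [hadakde]
Order 2 then 1:
  2 Voicing Between Vowels: [hatakude] → [hadagude]
  1 Medial Vowel Deletion: [hadagude] → [hadagde]
  result: [hadagde]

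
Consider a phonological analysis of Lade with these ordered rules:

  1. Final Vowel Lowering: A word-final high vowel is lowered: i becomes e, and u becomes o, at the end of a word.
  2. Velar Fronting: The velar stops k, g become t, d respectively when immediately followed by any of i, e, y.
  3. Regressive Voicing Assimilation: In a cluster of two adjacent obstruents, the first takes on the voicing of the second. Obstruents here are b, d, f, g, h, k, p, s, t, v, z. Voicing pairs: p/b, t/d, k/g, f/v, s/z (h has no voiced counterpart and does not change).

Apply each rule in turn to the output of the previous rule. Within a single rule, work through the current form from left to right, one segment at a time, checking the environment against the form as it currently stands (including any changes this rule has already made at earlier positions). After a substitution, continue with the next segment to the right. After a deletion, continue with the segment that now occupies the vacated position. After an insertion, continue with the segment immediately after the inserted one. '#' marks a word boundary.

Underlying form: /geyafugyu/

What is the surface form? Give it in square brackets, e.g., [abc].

[deyafudyo]

1 Final Vowel Lowering: [geyafugyu] → [geyafugyo]
2 Velar Fronting: [geyafugyo] → [deyafudyo]
3 Regressive Voicing Assimilation: no change — [deyafudyo]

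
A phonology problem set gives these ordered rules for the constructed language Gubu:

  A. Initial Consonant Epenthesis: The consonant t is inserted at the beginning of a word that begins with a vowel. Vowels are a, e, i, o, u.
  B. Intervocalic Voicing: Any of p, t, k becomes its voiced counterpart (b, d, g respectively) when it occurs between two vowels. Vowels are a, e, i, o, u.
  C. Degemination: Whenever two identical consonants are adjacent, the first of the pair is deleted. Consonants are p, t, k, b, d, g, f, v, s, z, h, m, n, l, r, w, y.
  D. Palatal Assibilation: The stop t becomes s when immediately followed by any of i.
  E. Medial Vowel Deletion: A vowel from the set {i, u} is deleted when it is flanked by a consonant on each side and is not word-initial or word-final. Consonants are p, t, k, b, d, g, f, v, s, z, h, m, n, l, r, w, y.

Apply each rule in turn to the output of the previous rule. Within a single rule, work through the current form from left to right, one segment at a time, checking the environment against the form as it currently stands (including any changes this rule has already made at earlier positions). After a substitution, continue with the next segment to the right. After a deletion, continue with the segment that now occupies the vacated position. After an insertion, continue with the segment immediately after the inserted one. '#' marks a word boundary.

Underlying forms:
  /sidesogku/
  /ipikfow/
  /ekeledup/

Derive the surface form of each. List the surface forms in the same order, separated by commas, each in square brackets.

[sdesogku], [sbkfow], [tegeledp]

/sidesogku/:
  A Initial Consonant Epenthesis: no change — [sidesogku]
  B Intervocalic Voicing: no change — [sidesogku]
  C Degemination: no change — [sidesogku]
  D Palatal Assibilation: no change — [sidesogku]
  E Medial Vowel Deletion: [sidesogku] → [sdesogku]
/ipikfow/:
  A Initial Consonant Epenthesis: [ipikfow] → [tipikfow]
  B Intervocalic Voicing: [tipikfow] → [tibikfow]
  C Degemination: no change — [tibikfow]
  D Palatal Assibilation: [tibikfow] → [sibikfow]
  E Medial Vowel Deletion: [sibikfow] → [sbkfow]
/ekeledup/:
  A Initial Consonant Epenthesis: [ekeledup] → [tekeledup]
  B Intervocalic Voicing: [tekeledup] → [tegeledup]
  C Degemination: no change — [tegeledup]
  D Palatal Assibilation: no change — [tegeledup]
  E Medial Vowel Deletion: [tegeledup] → [tegeledp]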